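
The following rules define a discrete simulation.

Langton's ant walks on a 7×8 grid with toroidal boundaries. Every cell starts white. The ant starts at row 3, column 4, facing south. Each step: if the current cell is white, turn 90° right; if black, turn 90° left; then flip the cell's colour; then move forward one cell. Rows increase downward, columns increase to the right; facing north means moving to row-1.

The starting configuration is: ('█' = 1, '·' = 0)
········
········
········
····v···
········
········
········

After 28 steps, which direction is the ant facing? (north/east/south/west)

step 0: ········
········
········
····v···
········
········
········
step 1: ········
········
········
···<█···
········
········
········
step 2: ········
········
···^····
···██···
········
········
········
step 3: ········
········
···█>···
···██···
········
········
········
step 4: ········
········
···██···
···█v···
········
········
········
step 5: ········
········
···██···
···█·>··
········
········
········
step 6: ········
········
···██···
···█·█··
·····v··
········
········
step 7: ········
········
···██···
···█·█··
····<█··
········
········
step 8: ········
········
···██···
···█^█··
····██··
········
········
step 9: ········
········
···██···
···██>··
····██··
········
········
step 10: ········
········
···██^··
···██···
····██··
········
········
step 11: ········
········
···███>·
···██···
····██··
········
········
step 12: ········
········
···████·
···██·v·
····██··
········
········
step 13: ········
········
···████·
···██<█·
····██··
········
········
step 14: ········
········
···██^█·
···████·
····██··
········
········
step 15: ········
········
···█<·█·
···████·
····██··
········
········
step 16: ········
········
···█··█·
···█v██·
····██··
········
········
step 17: ········
········
···█··█·
···█·>█·
····██··
········
········
step 18: ········
········
···█·^█·
···█··█·
····██··
········
········
step 19: ········
········
···█·█>·
···█··█·
····██··
········
········
step 20: ········
······^·
···█·█··
···█··█·
····██··
········
········
step 21: ········
······█>
···█·█··
···█··█·
····██··
········
········
step 22: ········
······██
···█·█·v
···█··█·
····██··
········
········
step 23: ········
······██
···█·█<█
···█··█·
····██··
········
········
step 24: ········
······^█
···█·███
···█··█·
····██··
········
········
step 25: ········
·····<·█
···█·███
···█··█·
····██··
········
········
step 26: ·····^··
·····█·█
···█·███
···█··█·
····██··
········
········
step 27: ·····█>·
·····█·█
···█·███
···█··█·
····██··
········
········
step 28: ·····██·
·····█v█
···█·███
···█··█·
····██··
········
········

south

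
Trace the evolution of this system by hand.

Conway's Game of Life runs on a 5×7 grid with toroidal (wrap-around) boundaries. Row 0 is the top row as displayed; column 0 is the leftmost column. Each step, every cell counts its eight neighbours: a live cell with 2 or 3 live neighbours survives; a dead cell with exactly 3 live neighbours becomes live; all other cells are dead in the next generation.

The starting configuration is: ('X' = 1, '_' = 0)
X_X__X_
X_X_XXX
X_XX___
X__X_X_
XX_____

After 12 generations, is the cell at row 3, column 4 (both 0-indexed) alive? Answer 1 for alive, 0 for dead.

0) X_X__X_
X_X_XXX
X_XX___
X__X_X_
XX_____
1) __XXXX_
X_X_XX_
X_X____
X__XX__
X_X_X__
2) __X____
__X__X_
X_X__X_
X_X_X_X
__X___X
3) _XXX___
__XX__X
X_X_XX_
X_X____
X_X__XX
4) ____XX_
X____XX
X_X_XX_
X_X_X__
X_____X
5) ____X__
XX_X___
X___X__
X___X__
XX_XX_X
6) ____XXX
XX_XX__
X__XX_X
____X__
XX_XX_X
7) _______
_XX____
XXX___X
_XX____
X__X__X
8) XXX____
__X____
___X___
___X___
XXX____
9) X__X___
__XX___
__XX___
_X_X___
X__X___
10) _X_XX__
_X__X__
_X__X__
_X_XX__
XX_XX__
11) _X___X_
XX__XX_
XX__XX_
_X___X_
XX___X_
12) __X__X_
__X____
__X____
__X__X_
XXX_XX_

0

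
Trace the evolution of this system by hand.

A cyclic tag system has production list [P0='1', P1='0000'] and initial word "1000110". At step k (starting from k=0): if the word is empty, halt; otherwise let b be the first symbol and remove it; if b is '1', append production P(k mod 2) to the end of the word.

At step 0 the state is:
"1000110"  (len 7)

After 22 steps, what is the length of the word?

0

0) "1000110"  (len 7)
1) "0001101"  (len 7)
2) "001101"  (len 6)
3) "01101"  (len 5)
4) "1101"  (len 4)
5) "1011"  (len 4)
6) "0110000"  (len 7)
7) "110000"  (len 6)
8) "100000000"  (len 9)
9) "000000001"  (len 9)
10) "00000001"  (len 8)
11) "0000001"  (len 7)
12) "000001"  (len 6)
13) "00001"  (len 5)
14) "0001"  (len 4)
15) "001"  (len 3)
16) "01"  (len 2)
17) "1"  (len 1)
18) "0000"  (len 4)
19) "000"  (len 3)
20) "00"  (len 2)
21) "0"  (len 1)
22) (halted — word empty)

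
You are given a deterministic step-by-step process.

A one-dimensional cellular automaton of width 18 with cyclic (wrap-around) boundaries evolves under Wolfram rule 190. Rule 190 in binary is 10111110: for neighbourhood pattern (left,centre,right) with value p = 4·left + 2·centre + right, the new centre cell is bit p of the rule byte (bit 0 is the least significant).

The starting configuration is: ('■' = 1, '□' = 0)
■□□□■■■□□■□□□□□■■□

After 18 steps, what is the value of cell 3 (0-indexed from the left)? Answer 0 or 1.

0

0) ■□□□■■■□□■□□□□□■■□
1) ■■□■■■□■■■■□□□■■□■
2) ■□■■■□■■■■□■□■■□■■
3) □■■■□■■■■□■■■■□■■■
4) ■■■□■■■■□■■■■□■■■□
5) ■■□■■■■□■■■■□■■■□■
6) ■□■■■■□■■■■□■■■□■■
7) □■■■■□■■■■□■■■□■■■
8) ■■■■□■■■■□■■■□■■■□
9) ■■■□■■■■□■■■□■■■□■
10) ■■□■■■■□■■■□■■■□■■
11) ■□■■■■□■■■□■■■□■■■
12) □■■■■□■■■□■■■□■■■■
13) ■■■■□■■■□■■■□■■■■□
14) ■■■□■■■□■■■□■■■■□■
15) ■■□■■■□■■■□■■■■□■■
16) ■□■■■□■■■□■■■■□■■■
17) □■■■□■■■□■■■■□■■■■
18) ■■■□■■■□■■■■□■■■■□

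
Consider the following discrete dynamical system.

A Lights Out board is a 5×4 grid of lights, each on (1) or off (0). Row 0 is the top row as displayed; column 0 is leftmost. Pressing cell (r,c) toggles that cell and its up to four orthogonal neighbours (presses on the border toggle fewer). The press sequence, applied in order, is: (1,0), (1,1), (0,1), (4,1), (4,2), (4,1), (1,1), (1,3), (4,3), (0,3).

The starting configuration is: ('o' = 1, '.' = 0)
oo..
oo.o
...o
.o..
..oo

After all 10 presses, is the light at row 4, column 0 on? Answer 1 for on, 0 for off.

gen 0: oo..
oo.o
...o
.o..
..oo
gen 1: .o..
...o
o..o
.o..
..oo
gen 2: ....
oooo
oo.o
.o..
..oo
gen 3: ooo.
o.oo
oo.o
.o..
..oo
gen 4: ooo.
o.oo
oo.o
....
oo.o
gen 5: ooo.
o.oo
oo.o
..o.
o.o.
gen 6: ooo.
o.oo
oo.o
.oo.
.o..
gen 7: o.o.
.o.o
o..o
.oo.
.o..
gen 8: o.oo
.oo.
o...
.oo.
.o..
gen 9: o.oo
.oo.
o...
.ooo
.ooo
gen 10: o...
.ooo
o...
.ooo
.ooo

0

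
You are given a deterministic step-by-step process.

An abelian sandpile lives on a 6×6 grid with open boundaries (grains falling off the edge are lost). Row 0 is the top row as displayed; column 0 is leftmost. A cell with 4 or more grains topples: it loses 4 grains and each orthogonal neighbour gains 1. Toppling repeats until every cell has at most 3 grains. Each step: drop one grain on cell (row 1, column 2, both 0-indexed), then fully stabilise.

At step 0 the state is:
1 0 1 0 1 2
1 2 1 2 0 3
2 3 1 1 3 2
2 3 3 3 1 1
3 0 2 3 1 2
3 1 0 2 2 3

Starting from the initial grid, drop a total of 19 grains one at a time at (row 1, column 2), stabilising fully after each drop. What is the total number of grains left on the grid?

[0] 1 0 1 0 1 2
1 2 1 2 0 3
2 3 1 1 3 2
2 3 3 3 1 1
3 0 2 3 1 2
3 1 0 2 2 3
[1] 1 0 1 0 1 2
1 2 2 2 0 3
2 3 1 1 3 2
2 3 3 3 1 1
3 0 2 3 1 2
3 1 0 2 2 3
[2] 1 0 1 0 1 2
1 2 3 2 0 3
2 3 1 1 3 2
2 3 3 3 1 1
3 0 2 3 1 2
3 1 0 2 2 3
[3] 1 0 2 0 1 2
1 3 0 3 0 3
2 3 2 1 3 2
2 3 3 3 1 1
3 0 2 3 1 2
3 1 0 2 2 3
[4] 1 0 2 0 1 2
1 3 1 3 0 3
2 3 2 1 3 2
2 3 3 3 1 1
3 0 2 3 1 2
3 1 0 2 2 3
[5] 1 0 2 0 1 2
1 3 2 3 0 3
2 3 2 1 3 2
2 3 3 3 1 1
3 0 2 3 1 2
3 1 0 2 2 3
[6] 1 0 2 0 1 2
1 3 3 3 0 3
2 3 2 1 3 2
2 3 3 3 1 1
3 0 2 3 1 2
3 1 0 2 2 3
[7] 1 1 3 1 1 2
2 1 3 1 2 3
3 2 2 1 0 3
3 1 3 2 3 1
3 2 0 1 2 2
3 1 1 3 2 3
[8] 1 2 0 2 1 2
2 2 1 2 2 3
3 2 3 1 0 3
3 1 3 2 3 1
3 2 0 1 2 2
3 1 1 3 2 3
[9] 1 2 0 2 1 2
2 2 2 2 2 3
3 2 3 1 0 3
3 1 3 2 3 1
3 2 0 1 2 2
3 1 1 3 2 3
[10] 1 2 0 2 1 2
2 2 3 2 2 3
3 2 3 1 0 3
3 1 3 2 3 1
3 2 0 1 2 2
3 1 1 3 2 3
[11] 1 2 1 2 1 2
2 3 1 3 2 3
3 3 1 2 0 3
3 2 0 3 3 1
3 2 1 1 2 2
3 1 1 3 2 3
[12] 1 2 1 2 1 2
2 3 2 3 2 3
3 3 1 2 0 3
3 2 0 3 3 1
3 2 1 1 2 2
3 1 1 3 2 3
[13] 1 2 1 2 1 2
2 3 3 3 2 3
3 3 1 2 0 3
3 2 0 3 3 1
3 2 1 1 2 2
3 1 1 3 2 3
[14] 2 3 2 3 1 2
0 2 2 0 3 3
2 2 3 3 0 3
2 1 1 3 3 1
2 0 2 1 2 2
0 3 1 3 2 3
[15] 2 3 2 3 1 2
0 2 3 0 3 3
2 2 3 3 0 3
2 1 1 3 3 1
2 0 2 1 2 2
0 3 1 3 2 3
[16] 2 3 3 3 1 2
0 3 1 2 3 3
2 3 1 1 2 3
2 1 3 1 0 2
2 0 2 2 3 2
0 3 1 3 2 3
[17] 2 3 3 3 1 2
0 3 2 2 3 3
2 3 1 1 2 3
2 1 3 1 0 2
2 0 2 2 3 2
0 3 1 3 2 3
[18] 2 3 3 3 1 2
0 3 3 2 3 3
2 3 1 1 2 3
2 1 3 1 0 2
2 0 2 2 3 2
0 3 1 3 2 3
[19] 3 1 2 1 3 3
1 2 3 1 2 1
3 0 3 3 0 1
2 2 3 1 1 3
2 0 2 2 3 2
0 3 1 3 2 3

68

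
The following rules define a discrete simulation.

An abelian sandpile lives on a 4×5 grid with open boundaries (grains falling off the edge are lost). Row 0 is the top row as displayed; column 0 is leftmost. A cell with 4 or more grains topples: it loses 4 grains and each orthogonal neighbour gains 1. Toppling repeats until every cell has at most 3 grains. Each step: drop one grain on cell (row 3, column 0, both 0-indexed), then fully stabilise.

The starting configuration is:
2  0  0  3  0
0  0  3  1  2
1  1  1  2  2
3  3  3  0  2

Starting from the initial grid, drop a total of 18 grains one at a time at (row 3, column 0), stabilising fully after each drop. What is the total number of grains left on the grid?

gen 0: 2  0  0  3  0
0  0  3  1  2
1  1  1  2  2
3  3  3  0  2
gen 1: 2  0  0  3  0
0  0  3  1  2
2  2  2  2  2
1  1  0  1  2
gen 2: 2  0  0  3  0
0  0  3  1  2
2  2  2  2  2
2  1  0  1  2
gen 3: 2  0  0  3  0
0  0  3  1  2
2  2  2  2  2
3  1  0  1  2
gen 4: 2  0  0  3  0
0  0  3  1  2
3  2  2  2  2
0  2  0  1  2
gen 5: 2  0  0  3  0
0  0  3  1  2
3  2  2  2  2
1  2  0  1  2
gen 6: 2  0  0  3  0
0  0  3  1  2
3  2  2  2  2
2  2  0  1  2
gen 7: 2  0  0  3  0
0  0  3  1  2
3  2  2  2  2
3  2  0  1  2
gen 8: 2  0  0  3  0
1  0  3  1  2
0  3  2  2  2
1  3  0  1  2
gen 9: 2  0  0  3  0
1  0  3  1  2
0  3  2  2  2
2  3  0  1  2
gen 10: 2  0  0  3  0
1  0  3  1  2
0  3  2  2  2
3  3  0  1  2
gen 11: 2  0  0  3  0
1  1  3  1  2
2  0  3  2  2
1  1  1  1  2
gen 12: 2  0  0  3  0
1  1  3  1  2
2  0  3  2  2
2  1  1  1  2
gen 13: 2  0  0  3  0
1  1  3  1  2
2  0  3  2  2
3  1  1  1  2
gen 14: 2  0  0  3  0
1  1  3  1  2
3  0  3  2  2
0  2  1  1  2
gen 15: 2  0  0  3  0
1  1  3  1  2
3  0  3  2  2
1  2  1  1  2
gen 16: 2  0  0  3  0
1  1  3  1  2
3  0  3  2  2
2  2  1  1  2
gen 17: 2  0  0  3  0
1  1  3  1  2
3  0  3  2  2
3  2  1  1  2
gen 18: 2  0  0  3  0
2  1  3  1  2
0  1  3  2  2
1  3  1  1  2

30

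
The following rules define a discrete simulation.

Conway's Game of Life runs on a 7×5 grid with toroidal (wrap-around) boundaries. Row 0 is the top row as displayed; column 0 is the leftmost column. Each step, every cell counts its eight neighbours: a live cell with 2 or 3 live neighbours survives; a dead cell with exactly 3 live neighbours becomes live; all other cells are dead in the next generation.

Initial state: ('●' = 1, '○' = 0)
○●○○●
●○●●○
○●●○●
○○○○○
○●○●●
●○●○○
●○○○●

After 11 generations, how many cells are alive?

gen 0: ○●○○●
●○●●○
○●●○●
○○○○○
○●○●●
●○●○○
●○○○●
gen 1: ○●●○○
○○○○○
●●●○●
○●○○●
●●●●●
○○●○○
○○○●●
gen 2: ○○●●○
○○○●○
○●●●●
○○○○○
○○○○●
○○○○○
○●○●○
gen 3: ○○○●●
○●○○○
○○●●●
●○●○●
○○○○○
○○○○○
○○○●○
gen 4: ○○●●●
●○○○○
○○●○●
●●●○●
○○○○○
○○○○○
○○○●●
gen 5: ●○●○○
●●●○○
○○●○●
●●●○●
●●○○○
○○○○○
○○●○●
gen 6: ●○●○●
●○●○●
○○○○●
○○●○●
○○●○●
●●○○○
○●○●○
gen 7: ○○●○○
○○○○○
○●○○●
●○○○●
○○●○●
●●○●●
○○○●○
gen 8: ○○○○○
○○○○○
○○○○●
○●○○●
○○●○○
●●○○○
●●○●○
gen 9: ○○○○○
○○○○○
●○○○○
●○○●○
○○●○○
●○○○●
●●●○●
gen 10: ●●○○○
○○○○○
○○○○●
○●○○●
●●○●○
○○●○●
○●○●●
gen 11: ●●●○●
●○○○○
●○○○○
○●●●●
○●○●○
○○○○○
○●○●●

15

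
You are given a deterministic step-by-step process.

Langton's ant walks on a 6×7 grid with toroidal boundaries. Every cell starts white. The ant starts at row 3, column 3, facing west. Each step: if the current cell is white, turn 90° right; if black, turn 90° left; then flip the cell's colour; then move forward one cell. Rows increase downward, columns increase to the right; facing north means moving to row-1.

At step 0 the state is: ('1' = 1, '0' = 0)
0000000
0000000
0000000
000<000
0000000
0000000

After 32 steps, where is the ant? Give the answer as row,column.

5,5

0) 0000000
0000000
0000000
000<000
0000000
0000000
1) 0000000
0000000
000^000
0001000
0000000
0000000
2) 0000000
0000000
0001>00
0001000
0000000
0000000
3) 0000000
0000000
0001100
0001v00
0000000
0000000
4) 0000000
0000000
0001100
000<100
0000000
0000000
5) 0000000
0000000
0001100
0000100
000v000
0000000
6) 0000000
0000000
0001100
0000100
00<1000
0000000
7) 0000000
0000000
0001100
00^0100
0011000
0000000
8) 0000000
0000000
0001100
001>100
0011000
0000000
9) 0000000
0000000
0001100
0011100
001v000
0000000
10) 0000000
0000000
0001100
0011100
0010>00
0000000
11) 0000000
0000000
0001100
0011100
0010100
0000v00
12) 0000000
0000000
0001100
0011100
0010100
000<100
13) 0000000
0000000
0001100
0011100
001^100
0001100
14) 0000000
0000000
0001100
0011100
0011>00
0001100
15) 0000000
0000000
0001100
0011^00
0011000
0001100
16) 0000000
0000000
0001100
001<000
0011000
0001100
17) 0000000
0000000
0001100
0010000
001v000
0001100
18) 0000000
0000000
0001100
0010000
0010>00
0001100
19) 0000000
0000000
0001100
0010000
0010100
0001v00
20) 0000000
0000000
0001100
0010000
0010100
00010>0
21) 00000v0
0000000
0001100
0010000
0010100
0001010
22) 0000<10
0000000
0001100
0010000
0010100
0001010
23) 0000110
0000000
0001100
0010000
0010100
0001^10
24) 0000110
0000000
0001100
0010000
0010100
00011>0
25) 0000110
0000000
0001100
0010000
00101^0
0001100
26) 0000110
0000000
0001100
0010000
001011>
0001100
27) 0000110
0000000
0001100
0010000
0010111
000110v
28) 0000110
0000000
0001100
0010000
0010111
00011<1
29) 0000110
0000000
0001100
0010000
00101^1
0001111
30) 0000110
0000000
0001100
0010000
0010<01
0001111
31) 0000110
0000000
0001100
0010000
0010001
0001v11
32) 0000110
0000000
0001100
0010000
0010001
00010>1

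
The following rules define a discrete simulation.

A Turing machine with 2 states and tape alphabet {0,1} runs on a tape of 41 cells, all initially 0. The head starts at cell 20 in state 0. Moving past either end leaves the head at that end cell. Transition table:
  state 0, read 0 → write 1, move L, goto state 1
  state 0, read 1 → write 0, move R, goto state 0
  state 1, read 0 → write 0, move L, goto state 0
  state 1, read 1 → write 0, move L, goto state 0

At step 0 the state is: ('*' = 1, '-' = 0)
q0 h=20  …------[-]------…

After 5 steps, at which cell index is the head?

t=0: q0 h=20  …------[-]------…
t=1: q1 h=19  …------[-]*-----…
t=2: q0 h=18  …------[-]-*----…
t=3: q1 h=17  …------[-]*-*---…
t=4: q0 h=16  …------[-]-*-*--…
t=5: q1 h=15  …------[-]*-*-*-…

15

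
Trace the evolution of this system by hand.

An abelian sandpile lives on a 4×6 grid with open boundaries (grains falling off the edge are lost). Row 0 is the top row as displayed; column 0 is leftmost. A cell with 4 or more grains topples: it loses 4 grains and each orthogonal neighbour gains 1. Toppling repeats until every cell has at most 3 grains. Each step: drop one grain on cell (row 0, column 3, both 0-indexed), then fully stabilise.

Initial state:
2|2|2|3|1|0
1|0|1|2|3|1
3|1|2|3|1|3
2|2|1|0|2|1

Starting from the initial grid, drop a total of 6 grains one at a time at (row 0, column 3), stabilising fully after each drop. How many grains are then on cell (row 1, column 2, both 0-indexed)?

3

k=0  2|2|2|3|1|0
1|0|1|2|3|1
3|1|2|3|1|3
2|2|1|0|2|1
k=1  2|2|3|0|2|0
1|0|1|3|3|1
3|1|2|3|1|3
2|2|1|0|2|1
k=2  2|2|3|1|2|0
1|0|1|3|3|1
3|1|2|3|1|3
2|2|1|0|2|1
k=3  2|2|3|2|2|0
1|0|1|3|3|1
3|1|2|3|1|3
2|2|1|0|2|1
k=4  2|2|3|3|2|0
1|0|1|3|3|1
3|1|2|3|1|3
2|2|1|0|2|1
k=5  2|3|0|3|0|1
1|0|3|2|1|2
3|1|3|0|3|3
2|2|1|1|2|1
k=6  2|3|1|0|1|1
1|0|3|3|1|2
3|1|3|0|3|3
2|2|1|1|2|1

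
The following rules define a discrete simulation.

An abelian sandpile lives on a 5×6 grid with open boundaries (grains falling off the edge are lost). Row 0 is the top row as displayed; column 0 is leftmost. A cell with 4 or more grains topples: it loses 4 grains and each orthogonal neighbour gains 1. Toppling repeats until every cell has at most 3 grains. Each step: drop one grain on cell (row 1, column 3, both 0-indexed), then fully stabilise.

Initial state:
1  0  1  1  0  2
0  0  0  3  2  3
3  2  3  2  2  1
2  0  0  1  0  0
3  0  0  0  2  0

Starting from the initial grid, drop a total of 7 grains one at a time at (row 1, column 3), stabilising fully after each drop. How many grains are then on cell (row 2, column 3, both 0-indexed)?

3

[0] 1  0  1  1  0  2
0  0  0  3  2  3
3  2  3  2  2  1
2  0  0  1  0  0
3  0  0  0  2  0
[1] 1  0  1  2  0  2
0  0  1  0  3  3
3  2  3  3  2  1
2  0  0  1  0  0
3  0  0  0  2  0
[2] 1  0  1  2  0  2
0  0  1  1  3  3
3  2  3  3  2  1
2  0  0  1  0  0
3  0  0  0  2  0
[3] 1  0  1  2  0  2
0  0  1  2  3  3
3  2  3  3  2  1
2  0  0  1  0  0
3  0  0  0  2  0
[4] 1  0  1  2  0  2
0  0  1  3  3  3
3  2  3  3  2  1
2  0  0  1  0  0
3  0  0  0  2  0
[5] 1  0  1  3  1  3
0  0  3  2  2  0
3  3  0  2  0  3
2  0  1  2  1  0
3  0  0  0  2  0
[6] 1  0  1  3  1  3
0  0  3  3  2  0
3  3  0  2  0  3
2  0  1  2  1  0
3  0  0  0  2  0
[7] 1  0  3  0  2  3
0  1  0  2  3  0
3  3  1  3  0  3
2  0  1  2  1  0
3  0  0  0  2  0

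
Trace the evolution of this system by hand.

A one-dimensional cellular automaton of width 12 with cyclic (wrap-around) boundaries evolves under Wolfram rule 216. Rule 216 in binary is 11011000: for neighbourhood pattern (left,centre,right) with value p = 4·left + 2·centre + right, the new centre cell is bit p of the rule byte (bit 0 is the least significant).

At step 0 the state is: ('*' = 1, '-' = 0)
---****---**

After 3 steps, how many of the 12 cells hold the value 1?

10

k=0  ---****---**
k=1  *--*****--**
k=2  **-******-**
k=3  **-******-**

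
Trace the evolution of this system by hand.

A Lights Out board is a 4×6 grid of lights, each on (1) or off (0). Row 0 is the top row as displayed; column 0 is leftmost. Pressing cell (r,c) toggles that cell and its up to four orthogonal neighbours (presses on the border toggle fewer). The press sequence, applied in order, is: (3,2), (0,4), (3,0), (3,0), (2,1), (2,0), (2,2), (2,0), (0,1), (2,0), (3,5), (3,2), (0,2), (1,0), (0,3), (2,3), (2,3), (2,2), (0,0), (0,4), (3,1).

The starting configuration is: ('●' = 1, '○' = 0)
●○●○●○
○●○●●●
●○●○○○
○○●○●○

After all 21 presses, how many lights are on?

k=0  ●○●○●○
○●○●●●
●○●○○○
○○●○●○
k=1  ●○●○●○
○●○●●●
●○○○○○
○●○●●○
k=2  ●○●●○●
○●○●○●
●○○○○○
○●○●●○
k=3  ●○●●○●
○●○●○●
○○○○○○
●○○●●○
k=4  ●○●●○●
○●○●○●
●○○○○○
○●○●●○
k=5  ●○●●○●
○○○●○●
○●●○○○
○○○●●○
k=6  ●○●●○●
●○○●○●
●○●○○○
●○○●●○
k=7  ●○●●○●
●○●●○●
●●○●○○
●○●●●○
k=8  ●○●●○●
○○●●○●
○○○●○○
○○●●●○
k=9  ○●○●○●
○●●●○●
○○○●○○
○○●●●○
k=10  ○●○●○●
●●●●○●
●●○●○○
●○●●●○
k=11  ○●○●○●
●●●●○●
●●○●○●
●○●●○●
k=12  ○●○●○●
●●●●○●
●●●●○●
●●○○○●
k=13  ○○●○○●
●●○●○●
●●●●○●
●●○○○●
k=14  ●○●○○●
○○○●○●
○●●●○●
●●○○○●
k=15  ●○○●●●
○○○○○●
○●●●○●
●●○○○●
k=16  ●○○●●●
○○○●○●
○●○○●●
●●○●○●
k=17  ●○○●●●
○○○○○●
○●●●○●
●●○○○●
k=18  ●○○●●●
○○●○○●
○○○○○●
●●●○○●
k=19  ○●○●●●
●○●○○●
○○○○○●
●●●○○●
k=20  ○●○○○○
●○●○●●
○○○○○●
●●●○○●
k=21  ○●○○○○
●○●○●●
○●○○○●
○○○○○●

8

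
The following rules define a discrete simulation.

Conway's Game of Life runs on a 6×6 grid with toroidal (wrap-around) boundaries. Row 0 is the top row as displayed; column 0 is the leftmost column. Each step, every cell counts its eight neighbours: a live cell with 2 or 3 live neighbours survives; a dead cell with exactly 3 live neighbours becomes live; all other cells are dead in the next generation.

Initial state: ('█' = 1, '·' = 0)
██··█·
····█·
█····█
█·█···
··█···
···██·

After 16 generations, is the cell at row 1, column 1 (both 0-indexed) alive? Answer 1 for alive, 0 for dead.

1

t=0: ██··█·
····█·
█····█
█·█···
··█···
···██·
t=1: ····█·
·█··█·
██···█
█····█
·██···
·█████
t=2: ██····
·█··█·
·█··█·
··█··█
······
██··██
t=3: ··█·█·
·██··█
██████
······
·█··█·
·█···█
t=4: ··████
······
···███
······
█·····
██████
t=5: ······
··█···
····█·
····██
█·███·
······
t=6: ······
······
···███
······
···██·
···█··
t=7: ······
····█·
····█·
·····█
···██·
···██·
t=8: ···██·
······
····██
···█·█
···█·█
···██·
t=9: ···██·
···█·█
····██
█··█·█
··██·█
··█··█
t=10: ··██·█
···█·█
···█··
█·██··
·███·█
··█··█
t=11: █·██·█
···█··
···█··
█·····
·····█
·····█
t=12: █·██·█
···█··
······
······
█····█
·····█
t=13: █·██·█
··███·
······
······
█····█
·█····
t=14: █····█
·██·██
···█··
······
█·····
·██·█·
t=15: ······
·█████
··███·
······
·█····
·█····
t=16: ██·██·
·█···█
·█···█
··██··
······
······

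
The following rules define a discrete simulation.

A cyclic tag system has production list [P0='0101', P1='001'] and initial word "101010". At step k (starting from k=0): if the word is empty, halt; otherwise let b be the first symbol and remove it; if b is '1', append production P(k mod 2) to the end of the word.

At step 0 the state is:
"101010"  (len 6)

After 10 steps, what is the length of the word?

gen 0: "101010"  (len 6)
gen 1: "010100101"  (len 9)
gen 2: "10100101"  (len 8)
gen 3: "01001010101"  (len 11)
gen 4: "1001010101"  (len 10)
gen 5: "0010101010101"  (len 13)
gen 6: "010101010101"  (len 12)
gen 7: "10101010101"  (len 11)
gen 8: "0101010101001"  (len 13)
gen 9: "101010101001"  (len 12)
gen 10: "01010101001001"  (len 14)

14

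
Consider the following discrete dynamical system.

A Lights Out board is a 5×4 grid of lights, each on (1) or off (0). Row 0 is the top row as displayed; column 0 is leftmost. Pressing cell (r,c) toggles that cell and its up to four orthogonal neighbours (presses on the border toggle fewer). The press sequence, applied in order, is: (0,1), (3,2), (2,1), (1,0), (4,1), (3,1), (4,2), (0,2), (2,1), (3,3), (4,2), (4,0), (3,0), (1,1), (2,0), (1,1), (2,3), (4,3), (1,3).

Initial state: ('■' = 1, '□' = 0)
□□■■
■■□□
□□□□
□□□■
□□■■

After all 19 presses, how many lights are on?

11

gen 0: □□■■
■■□□
□□□□
□□□■
□□■■
gen 1: ■■□■
■□□□
□□□□
□□□■
□□■■
gen 2: ■■□■
■□□□
□□■□
□■■□
□□□■
gen 3: ■■□■
■■□□
■■□□
□□■□
□□□■
gen 4: □■□■
□□□□
□■□□
□□■□
□□□■
gen 5: □■□■
□□□□
□■□□
□■■□
■■■■
gen 6: □■□■
□□□□
□□□□
■□□□
■□■■
gen 7: □■□■
□□□□
□□□□
■□■□
■■□□
gen 8: □□■□
□□■□
□□□□
■□■□
■■□□
gen 9: □□■□
□■■□
■■■□
■■■□
■■□□
gen 10: □□■□
□■■□
■■■■
■■□■
■■□■
gen 11: □□■□
□■■□
■■■■
■■■■
■□■□
gen 12: □□■□
□■■□
■■■■
□■■■
□■■□
gen 13: □□■□
□■■□
□■■■
■□■■
■■■□
gen 14: □■■□
■□□□
□□■■
■□■■
■■■□
gen 15: □■■□
□□□□
■■■■
□□■■
■■■□
gen 16: □□■□
■■■□
■□■■
□□■■
■■■□
gen 17: □□■□
■■■■
■□□□
□□■□
■■■□
gen 18: □□■□
■■■■
■□□□
□□■■
■■□■
gen 19: □□■■
■■□□
■□□■
□□■■
■■□■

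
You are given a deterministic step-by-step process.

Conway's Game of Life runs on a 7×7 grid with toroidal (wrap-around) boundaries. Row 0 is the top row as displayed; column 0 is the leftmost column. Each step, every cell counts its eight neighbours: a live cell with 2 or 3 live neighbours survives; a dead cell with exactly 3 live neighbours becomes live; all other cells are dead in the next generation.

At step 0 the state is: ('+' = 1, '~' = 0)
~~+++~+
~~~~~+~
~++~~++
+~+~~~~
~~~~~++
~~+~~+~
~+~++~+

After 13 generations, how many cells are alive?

8

k=0  ~~+++~+
~~~~~+~
~++~~++
+~+~~~~
~~~~~++
~~+~~+~
~+~++~+
k=1  +~+~~~+
++~~~~~
+++~~++
+~+~~~~
~+~~~++
+~++~~~
++~~~~+
k=2  ~~+~~~~
~~~~~+~
~~+~~~~
~~+~~~~
~~~+~~+
~~+~~+~
~~~+~~~
k=3  ~~~~~~~
~~~~~~~
~~~~~~~
~~++~~~
~~++~~~
~~+++~~
~~++~~~
k=4  ~~~~~~~
~~~~~~~
~~~~~~~
~~++~~~
~+~~~~~
~+~~+~~
~~+~+~~
k=5  ~~~~~~~
~~~~~~~
~~~~~~~
~~+~~~~
~+~+~~~
~+++~~~
~~~+~~~
k=6  ~~~~~~~
~~~~~~~
~~~~~~~
~~+~~~~
~+~+~~~
~+~++~~
~~~+~~~
k=7  ~~~~~~~
~~~~~~~
~~~~~~~
~~+~~~~
~+~++~~
~~~++~~
~~+++~~
k=8  ~~~+~~~
~~~~~~~
~~~~~~~
~~++~~~
~~~~+~~
~~~~~+~
~~+~+~~
k=9  ~~~+~~~
~~~~~~~
~~~~~~~
~~~+~~~
~~~++~~
~~~+++~
~~~++~~
k=10  ~~~++~~
~~~~~~~
~~~~~~~
~~~++~~
~~+~~+~
~~+~~+~
~~+~~+~
k=11  ~~~++~~
~~~~~~~
~~~~~~~
~~~++~~
~~+~~+~
~++++++
~~+~~+~
k=12  ~~~++~~
~~~~~~~
~~~~~~~
~~~++~~
~+~~~~+
~+~~~~+
~+~~~~+
k=13  ~~~~~~~
~~~~~~~
~~~~~~~
~~~~~~~
~~+~~+~
~++~~++
~~+~~+~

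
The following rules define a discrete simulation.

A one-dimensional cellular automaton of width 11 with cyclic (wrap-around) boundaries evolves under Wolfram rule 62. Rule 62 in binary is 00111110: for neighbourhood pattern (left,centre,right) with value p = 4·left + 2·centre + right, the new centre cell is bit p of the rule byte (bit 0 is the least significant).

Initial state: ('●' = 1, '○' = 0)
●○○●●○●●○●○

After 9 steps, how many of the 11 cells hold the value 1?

7

step 0: ●○○●●○●●○●○
step 1: ●●●●○●●○●●●
step 2: ○○○○●●○●●○○
step 3: ○○○●●○●●○●○
step 4: ○○●●○●●○●●●
step 5: ●●●○●●○●●○○
step 6: ●○○●●○●●○●●
step 7: ○●●●○●●○●●○
step 8: ●●○○●●○●●○●
step 9: ○○●●●○●●○●●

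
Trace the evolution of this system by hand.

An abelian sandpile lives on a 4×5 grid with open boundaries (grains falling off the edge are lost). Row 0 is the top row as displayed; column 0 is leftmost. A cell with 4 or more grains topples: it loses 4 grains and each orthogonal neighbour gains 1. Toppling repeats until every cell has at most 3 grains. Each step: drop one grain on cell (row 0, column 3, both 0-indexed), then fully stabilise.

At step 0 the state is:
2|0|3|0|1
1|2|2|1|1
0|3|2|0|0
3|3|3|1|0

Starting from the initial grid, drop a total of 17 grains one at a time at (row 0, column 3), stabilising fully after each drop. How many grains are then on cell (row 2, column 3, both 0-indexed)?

0) 2|0|3|0|1
1|2|2|1|1
0|3|2|0|0
3|3|3|1|0
1) 2|0|3|1|1
1|2|2|1|1
0|3|2|0|0
3|3|3|1|0
2) 2|0|3|2|1
1|2|2|1|1
0|3|2|0|0
3|3|3|1|0
3) 2|0|3|3|1
1|2|2|1|1
0|3|2|0|0
3|3|3|1|0
4) 2|1|0|1|2
1|2|3|2|1
0|3|2|0|0
3|3|3|1|0
5) 2|1|0|2|2
1|2|3|2|1
0|3|2|0|0
3|3|3|1|0
6) 2|1|0|3|2
1|2|3|2|1
0|3|2|0|0
3|3|3|1|0
7) 2|1|1|0|3
1|2|3|3|1
0|3|2|0|0
3|3|3|1|0
8) 2|1|1|1|3
1|2|3|3|1
0|3|2|0|0
3|3|3|1|0
9) 2|1|1|2|3
1|2|3|3|1
0|3|2|0|0
3|3|3|1|0
10) 2|1|1|3|3
1|2|3|3|1
0|3|2|0|0
3|3|3|1|0
11) 2|1|3|2|0
1|3|0|1|3
0|3|3|1|0
3|3|3|1|0
12) 2|1|3|3|0
1|3|0|1|3
0|3|3|1|0
3|3|3|1|0
13) 2|2|0|1|1
1|3|1|2|3
0|3|3|1|0
3|3|3|1|0
14) 2|2|0|2|1
1|3|1|2|3
0|3|3|1|0
3|3|3|1|0
15) 2|2|0|3|1
1|3|1|2|3
0|3|3|1|0
3|3|3|1|0
16) 2|2|1|0|2
1|3|1|3|3
0|3|3|1|0
3|3|3|1|0
17) 2|2|1|1|2
1|3|1|3|3
0|3|3|1|0
3|3|3|1|0

1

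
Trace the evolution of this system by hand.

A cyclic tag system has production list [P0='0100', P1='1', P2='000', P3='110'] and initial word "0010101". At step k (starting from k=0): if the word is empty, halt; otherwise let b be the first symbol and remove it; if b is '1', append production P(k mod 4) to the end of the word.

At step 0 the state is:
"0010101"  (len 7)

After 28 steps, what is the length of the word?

1

step 0: "0010101"  (len 7)
step 1: "010101"  (len 6)
step 2: "10101"  (len 5)
step 3: "0101000"  (len 7)
step 4: "101000"  (len 6)
step 5: "010000100"  (len 9)
step 6: "10000100"  (len 8)
step 7: "0000100000"  (len 10)
step 8: "000100000"  (len 9)
step 9: "00100000"  (len 8)
step 10: "0100000"  (len 7)
step 11: "100000"  (len 6)
step 12: "00000110"  (len 8)
step 13: "0000110"  (len 7)
step 14: "000110"  (len 6)
step 15: "00110"  (len 5)
step 16: "0110"  (len 4)
step 17: "110"  (len 3)
step 18: "101"  (len 3)
step 19: "01000"  (len 5)
step 20: "1000"  (len 4)
step 21: "0000100"  (len 7)
step 22: "000100"  (len 6)
step 23: "00100"  (len 5)
step 24: "0100"  (len 4)
step 25: "100"  (len 3)
step 26: "001"  (len 3)
step 27: "01"  (len 2)
step 28: "1"  (len 1)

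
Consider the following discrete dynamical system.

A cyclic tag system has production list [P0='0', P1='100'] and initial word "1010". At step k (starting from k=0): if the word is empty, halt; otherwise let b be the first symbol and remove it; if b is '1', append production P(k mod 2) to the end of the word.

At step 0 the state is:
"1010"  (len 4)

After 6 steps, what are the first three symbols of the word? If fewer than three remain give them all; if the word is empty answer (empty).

(empty)

gen 0: "1010"  (len 4)
gen 1: "0100"  (len 4)
gen 2: "100"  (len 3)
gen 3: "000"  (len 3)
gen 4: "00"  (len 2)
gen 5: "0"  (len 1)
gen 6: (halted — word empty)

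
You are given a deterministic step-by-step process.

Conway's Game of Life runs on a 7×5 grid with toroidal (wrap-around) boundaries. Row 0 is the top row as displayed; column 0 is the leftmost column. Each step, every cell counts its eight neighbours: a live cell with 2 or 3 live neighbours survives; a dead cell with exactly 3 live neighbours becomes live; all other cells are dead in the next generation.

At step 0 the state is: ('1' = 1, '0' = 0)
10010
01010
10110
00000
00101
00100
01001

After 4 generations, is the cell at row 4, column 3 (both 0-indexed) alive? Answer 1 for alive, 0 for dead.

1

k=0  10010
01010
10110
00000
00101
00100
01001
k=1  11010
11010
01111
01101
00010
11100
11111
k=2  00000
00000
00000
01001
00011
00000
00000
k=3  00000
00000
00000
10011
10011
00000
00000
k=4  00000
00000
00001
10010
10010
00001
00000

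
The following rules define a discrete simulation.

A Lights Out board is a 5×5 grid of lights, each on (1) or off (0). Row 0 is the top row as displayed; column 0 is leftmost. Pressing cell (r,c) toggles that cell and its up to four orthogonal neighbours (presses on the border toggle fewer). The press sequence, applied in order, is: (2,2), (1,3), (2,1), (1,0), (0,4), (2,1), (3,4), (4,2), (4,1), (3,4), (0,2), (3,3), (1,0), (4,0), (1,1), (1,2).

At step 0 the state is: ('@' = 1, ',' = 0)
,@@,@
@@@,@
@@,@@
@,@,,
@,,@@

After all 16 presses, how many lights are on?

[0] ,@@,@
@@@,@
@@,@@
@,@,,
@,,@@
[1] ,@@,@
@@,,@
@,@,@
@,,,,
@,,@@
[2] ,@@@@
@@@@,
@,@@@
@,,,,
@,,@@
[3] ,@@@@
@,@@,
,@,@@
@@,,,
@,,@@
[4] @@@@@
,@@@,
@@,@@
@@,,,
@,,@@
[5] @@@,,
,@@@@
@@,@@
@@,,,
@,,@@
[6] @@@,,
,,@@@
,,@@@
@,,,,
@,,@@
[7] @@@,,
,,@@@
,,@@,
@,,@@
@,,@,
[8] @@@,,
,,@@@
,,@@,
@,@@@
@@@,,
[9] @@@,,
,,@@@
,,@@,
@@@@@
,,,,,
[10] @@@,,
,,@@@
,,@@@
@@@,,
,,,,@
[11] @,,@,
,,,@@
,,@@@
@@@,,
,,,,@
[12] @,,@,
,,,@@
,,@,@
@@,@@
,,,@@
[13] ,,,@,
@@,@@
@,@,@
@@,@@
,,,@@
[14] ,,,@,
@@,@@
@,@,@
,@,@@
@@,@@
[15] ,@,@,
,,@@@
@@@,@
,@,@@
@@,@@
[16] ,@@@,
,@,,@
@@,,@
,@,@@
@@,@@

15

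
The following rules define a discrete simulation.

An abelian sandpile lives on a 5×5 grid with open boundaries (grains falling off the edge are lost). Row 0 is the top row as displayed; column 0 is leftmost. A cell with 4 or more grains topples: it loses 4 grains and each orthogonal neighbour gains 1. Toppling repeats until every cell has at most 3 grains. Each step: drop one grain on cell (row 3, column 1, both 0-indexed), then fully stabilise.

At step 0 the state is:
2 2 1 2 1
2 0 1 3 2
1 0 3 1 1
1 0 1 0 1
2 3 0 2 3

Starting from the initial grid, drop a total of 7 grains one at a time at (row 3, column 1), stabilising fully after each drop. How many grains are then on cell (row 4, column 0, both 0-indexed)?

3

step 0: 2 2 1 2 1
2 0 1 3 2
1 0 3 1 1
1 0 1 0 1
2 3 0 2 3
step 1: 2 2 1 2 1
2 0 1 3 2
1 0 3 1 1
1 1 1 0 1
2 3 0 2 3
step 2: 2 2 1 2 1
2 0 1 3 2
1 0 3 1 1
1 2 1 0 1
2 3 0 2 3
step 3: 2 2 1 2 1
2 0 1 3 2
1 0 3 1 1
1 3 1 0 1
2 3 0 2 3
step 4: 2 2 1 2 1
2 0 1 3 2
1 1 3 1 1
2 1 2 0 1
3 0 1 2 3
step 5: 2 2 1 2 1
2 0 1 3 2
1 1 3 1 1
2 2 2 0 1
3 0 1 2 3
step 6: 2 2 1 2 1
2 0 1 3 2
1 1 3 1 1
2 3 2 0 1
3 0 1 2 3
step 7: 2 2 1 2 1
2 0 1 3 2
1 2 3 1 1
3 0 3 0 1
3 1 1 2 3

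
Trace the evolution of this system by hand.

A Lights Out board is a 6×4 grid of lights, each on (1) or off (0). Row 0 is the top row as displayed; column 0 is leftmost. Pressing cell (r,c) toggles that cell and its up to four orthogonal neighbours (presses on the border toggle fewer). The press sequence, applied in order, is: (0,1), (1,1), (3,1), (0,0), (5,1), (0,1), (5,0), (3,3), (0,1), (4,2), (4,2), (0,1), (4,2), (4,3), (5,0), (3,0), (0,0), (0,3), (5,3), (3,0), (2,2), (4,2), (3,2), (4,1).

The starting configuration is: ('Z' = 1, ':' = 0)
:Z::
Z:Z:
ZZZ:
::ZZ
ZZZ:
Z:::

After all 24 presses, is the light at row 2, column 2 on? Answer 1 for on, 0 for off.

1

[0] :Z::
Z:Z:
ZZZ:
::ZZ
ZZZ:
Z:::
[1] Z:Z:
ZZZ:
ZZZ:
::ZZ
ZZZ:
Z:::
[2] ZZZ:
::::
Z:Z:
::ZZ
ZZZ:
Z:::
[3] ZZZ:
::::
ZZZ:
ZZ:Z
Z:Z:
Z:::
[4] ::Z:
Z:::
ZZZ:
ZZ:Z
Z:Z:
Z:::
[5] ::Z:
Z:::
ZZZ:
ZZ:Z
ZZZ:
:ZZ:
[6] ZZ::
ZZ::
ZZZ:
ZZ:Z
ZZZ:
:ZZ:
[7] ZZ::
ZZ::
ZZZ:
ZZ:Z
:ZZ:
Z:Z:
[8] ZZ::
ZZ::
ZZZZ
ZZZ:
:ZZZ
Z:Z:
[9] ::Z:
Z:::
ZZZZ
ZZZ:
:ZZZ
Z:Z:
[10] ::Z:
Z:::
ZZZZ
ZZ::
::::
Z:::
[11] ::Z:
Z:::
ZZZZ
ZZZ:
:ZZZ
Z:Z:
[12] ZZ::
ZZ::
ZZZZ
ZZZ:
:ZZZ
Z:Z:
[13] ZZ::
ZZ::
ZZZZ
ZZ::
::::
Z:::
[14] ZZ::
ZZ::
ZZZZ
ZZ:Z
::ZZ
Z::Z
[15] ZZ::
ZZ::
ZZZZ
ZZ:Z
Z:ZZ
:Z:Z
[16] ZZ::
ZZ::
:ZZZ
:::Z
::ZZ
:Z:Z
[17] ::::
:Z::
:ZZZ
:::Z
::ZZ
:Z:Z
[18] ::ZZ
:Z:Z
:ZZZ
:::Z
::ZZ
:Z:Z
[19] ::ZZ
:Z:Z
:ZZZ
:::Z
::Z:
:ZZ:
[20] ::ZZ
:Z:Z
ZZZZ
ZZ:Z
Z:Z:
:ZZ:
[21] ::ZZ
:ZZZ
Z:::
ZZZZ
Z:Z:
:ZZ:
[22] ::ZZ
:ZZZ
Z:::
ZZ:Z
ZZ:Z
:Z::
[23] ::ZZ
:ZZZ
Z:Z:
Z:Z:
ZZZZ
:Z::
[24] ::ZZ
:ZZZ
Z:Z:
ZZZ:
:::Z
::::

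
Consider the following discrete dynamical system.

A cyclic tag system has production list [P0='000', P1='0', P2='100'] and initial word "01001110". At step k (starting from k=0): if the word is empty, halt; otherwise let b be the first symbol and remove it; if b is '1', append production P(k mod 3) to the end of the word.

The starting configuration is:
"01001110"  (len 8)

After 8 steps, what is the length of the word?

8

step 0: "01001110"  (len 8)
step 1: "1001110"  (len 7)
step 2: "0011100"  (len 7)
step 3: "011100"  (len 6)
step 4: "11100"  (len 5)
step 5: "11000"  (len 5)
step 6: "1000100"  (len 7)
step 7: "000100000"  (len 9)
step 8: "00100000"  (len 8)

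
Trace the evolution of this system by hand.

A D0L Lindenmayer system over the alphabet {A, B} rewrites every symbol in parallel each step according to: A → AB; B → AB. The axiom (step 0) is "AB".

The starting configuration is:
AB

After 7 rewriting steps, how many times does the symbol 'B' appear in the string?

128

t=0: AB
t=1: ABAB
t=2: ABABABAB
t=3: ABABABABABABABAB
t=4: ABABABABABABABABABABABABABABABAB
t=5: ABABABABABABABABABABABABABABABABABABABABABABABABABABABABABABABAB
t=6: ABABABABABABABABABABABABABABABABABABABABABABABABABABABABAB…ABABABABABABABABABABABABABABABABABABABABABABABABABABABABAB  (len 128)
t=7: ABABABABABABABABABABABABABABABABABABABABABABABABABABABABAB…ABABABABABABABABABABABABABABABABABABABABABABABABABABABABAB  (len 256)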